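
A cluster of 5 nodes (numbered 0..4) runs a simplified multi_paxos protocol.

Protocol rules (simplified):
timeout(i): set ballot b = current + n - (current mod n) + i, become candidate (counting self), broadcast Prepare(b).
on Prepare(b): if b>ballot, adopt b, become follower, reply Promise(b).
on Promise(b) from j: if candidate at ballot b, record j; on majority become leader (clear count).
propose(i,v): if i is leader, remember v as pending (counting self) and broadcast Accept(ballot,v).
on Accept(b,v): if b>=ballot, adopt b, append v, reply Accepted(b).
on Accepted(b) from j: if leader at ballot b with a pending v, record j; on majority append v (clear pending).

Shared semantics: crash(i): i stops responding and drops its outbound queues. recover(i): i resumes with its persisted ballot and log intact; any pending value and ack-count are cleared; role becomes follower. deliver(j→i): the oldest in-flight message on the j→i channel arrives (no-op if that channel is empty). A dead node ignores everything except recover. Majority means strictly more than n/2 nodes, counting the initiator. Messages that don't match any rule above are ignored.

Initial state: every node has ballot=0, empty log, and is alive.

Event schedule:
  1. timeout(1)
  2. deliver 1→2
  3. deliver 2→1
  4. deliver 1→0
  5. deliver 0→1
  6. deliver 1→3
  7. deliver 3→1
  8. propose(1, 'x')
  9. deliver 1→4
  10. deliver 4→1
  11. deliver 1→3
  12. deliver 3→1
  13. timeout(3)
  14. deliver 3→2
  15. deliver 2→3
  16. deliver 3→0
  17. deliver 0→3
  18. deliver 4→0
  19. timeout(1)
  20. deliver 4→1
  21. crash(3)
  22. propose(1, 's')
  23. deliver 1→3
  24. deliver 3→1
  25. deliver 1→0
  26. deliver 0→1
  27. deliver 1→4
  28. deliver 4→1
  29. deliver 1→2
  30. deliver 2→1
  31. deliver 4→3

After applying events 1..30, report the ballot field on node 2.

step 1 timeout(1): 1={cand,b=6,log=-}
step 2 deliver 1→2: 2={foll,b=6,log=-}
step 3 deliver 2→1: —
step 4 deliver 1→0: 0={foll,b=6,log=-}
step 5 deliver 0→1: 1={lead,b=6,log=-}
step 6 deliver 1→3: 3={foll,b=6,log=-}
step 7 deliver 3→1: —
step 8 propose(1,'x'): —
step 9 deliver 1→4: 4={foll,b=6,log=-}
step 10 deliver 4→1: —
step 11 deliver 1→3: 3={foll,b=6,log=x}
step 12 deliver 3→1: —
step 13 timeout(3): 3={cand,b=13,log=x}
step 14 deliver 3→2: 2={foll,b=13,log=-}
step 15 deliver 2→3: —
step 16 deliver 3→0: 0={foll,b=13,log=-}
step 17 deliver 0→3: 3={lead,b=13,log=x}
step 18 deliver 4→0: —
step 19 timeout(1): 1={cand,b=11,log=-}
step 20 deliver 4→1: —
step 21 crash(3): 3={✗lead,b=13,log=x}
step 22 propose(1,'s'): —
step 23 deliver 1→3: —
step 24 deliver 3→1: —
step 25 deliver 1→0: —
step 26 deliver 0→1: —
step 27 deliver 1→4: 4={foll,b=6,log=x}
step 28 deliver 4→1: —
step 29 deliver 1→2: —
step 30 deliver 2→1: —

13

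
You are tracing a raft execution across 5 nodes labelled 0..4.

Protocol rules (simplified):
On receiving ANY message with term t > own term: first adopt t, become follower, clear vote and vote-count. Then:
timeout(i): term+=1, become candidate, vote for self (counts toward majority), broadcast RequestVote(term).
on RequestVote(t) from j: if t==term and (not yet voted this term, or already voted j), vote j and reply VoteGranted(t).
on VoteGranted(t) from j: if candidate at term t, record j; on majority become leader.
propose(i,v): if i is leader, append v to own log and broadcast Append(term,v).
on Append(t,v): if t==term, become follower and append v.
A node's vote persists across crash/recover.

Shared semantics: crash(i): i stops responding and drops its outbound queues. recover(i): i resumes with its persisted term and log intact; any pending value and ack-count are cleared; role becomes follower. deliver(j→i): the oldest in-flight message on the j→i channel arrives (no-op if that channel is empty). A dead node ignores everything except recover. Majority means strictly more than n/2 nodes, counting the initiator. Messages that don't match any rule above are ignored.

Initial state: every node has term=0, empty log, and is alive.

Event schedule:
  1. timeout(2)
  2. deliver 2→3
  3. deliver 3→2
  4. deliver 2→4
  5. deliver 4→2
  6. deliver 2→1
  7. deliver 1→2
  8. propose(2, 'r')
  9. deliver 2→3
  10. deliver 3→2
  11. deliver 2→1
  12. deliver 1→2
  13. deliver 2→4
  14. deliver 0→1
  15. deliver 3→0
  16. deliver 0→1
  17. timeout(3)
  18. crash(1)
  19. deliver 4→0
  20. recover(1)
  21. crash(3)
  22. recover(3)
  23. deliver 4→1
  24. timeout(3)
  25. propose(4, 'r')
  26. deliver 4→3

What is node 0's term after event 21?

0

e1 timeout(2): 2[cand,t=1,-]
e2 deliver 2→3: 3[foll,t=1,-]
e3 deliver 3→2: ·
e4 deliver 2→4: 4[foll,t=1,-]
e5 deliver 4→2: 2[lead,t=1,-]
e6 deliver 2→1: 1[foll,t=1,-]
e7 deliver 1→2: ·
e8 propose(2,'r'): 2[lead,t=1,r]
e9 deliver 2→3: 3[foll,t=1,r]
e10 deliver 3→2: ·
e11 deliver 2→1: 1[foll,t=1,r]
e12 deliver 1→2: ·
e13 deliver 2→4: 4[foll,t=1,r]
e14 deliver 0→1: ·
e15 deliver 3→0: ·
e16 deliver 0→1: ·
e17 timeout(3): 3[cand,t=2,r]
e18 crash(1): 1[✗foll,t=1,r]
e19 deliver 4→0: ·
e20 recover(1): 1[foll,t=1,r]
e21 crash(3): 3[✗cand,t=2,r]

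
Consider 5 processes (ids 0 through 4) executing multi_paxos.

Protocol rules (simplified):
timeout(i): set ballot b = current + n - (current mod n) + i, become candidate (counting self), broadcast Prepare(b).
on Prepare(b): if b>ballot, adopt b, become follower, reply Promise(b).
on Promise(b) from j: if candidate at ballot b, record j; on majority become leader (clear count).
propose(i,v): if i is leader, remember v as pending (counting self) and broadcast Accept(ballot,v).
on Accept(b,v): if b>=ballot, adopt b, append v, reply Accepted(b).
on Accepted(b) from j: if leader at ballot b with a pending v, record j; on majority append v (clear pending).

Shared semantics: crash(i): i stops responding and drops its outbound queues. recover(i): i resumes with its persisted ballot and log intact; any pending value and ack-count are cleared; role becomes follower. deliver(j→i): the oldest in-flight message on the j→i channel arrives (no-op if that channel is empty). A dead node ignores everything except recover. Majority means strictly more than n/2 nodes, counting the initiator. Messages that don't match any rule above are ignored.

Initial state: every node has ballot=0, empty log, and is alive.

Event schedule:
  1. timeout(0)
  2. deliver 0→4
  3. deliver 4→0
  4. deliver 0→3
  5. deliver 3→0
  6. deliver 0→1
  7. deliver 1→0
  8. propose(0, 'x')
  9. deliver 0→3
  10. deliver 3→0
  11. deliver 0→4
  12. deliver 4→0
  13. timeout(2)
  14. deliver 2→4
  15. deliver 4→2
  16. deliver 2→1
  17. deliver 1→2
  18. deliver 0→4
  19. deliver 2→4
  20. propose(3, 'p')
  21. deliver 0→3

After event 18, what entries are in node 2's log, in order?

e1 timeout(0): 0[cand,b=5,-]
e2 deliver 0→4: 4[foll,b=5,-]
e3 deliver 4→0: ·
e4 deliver 0→3: 3[foll,b=5,-]
e5 deliver 3→0: 0[lead,b=5,-]
e6 deliver 0→1: 1[foll,b=5,-]
e7 deliver 1→0: ·
e8 propose(0,'x'): ·
e9 deliver 0→3: 3[foll,b=5,x]
e10 deliver 3→0: ·
e11 deliver 0→4: 4[foll,b=5,x]
e12 deliver 4→0: 0[lead,b=5,x]
e13 timeout(2): 2[cand,b=7,-]
e14 deliver 2→4: 4[foll,b=7,x]
e15 deliver 4→2: ·
e16 deliver 2→1: 1[foll,b=7,-]
e17 deliver 1→2: 2[lead,b=7,-]
e18 deliver 0→4: ·

empty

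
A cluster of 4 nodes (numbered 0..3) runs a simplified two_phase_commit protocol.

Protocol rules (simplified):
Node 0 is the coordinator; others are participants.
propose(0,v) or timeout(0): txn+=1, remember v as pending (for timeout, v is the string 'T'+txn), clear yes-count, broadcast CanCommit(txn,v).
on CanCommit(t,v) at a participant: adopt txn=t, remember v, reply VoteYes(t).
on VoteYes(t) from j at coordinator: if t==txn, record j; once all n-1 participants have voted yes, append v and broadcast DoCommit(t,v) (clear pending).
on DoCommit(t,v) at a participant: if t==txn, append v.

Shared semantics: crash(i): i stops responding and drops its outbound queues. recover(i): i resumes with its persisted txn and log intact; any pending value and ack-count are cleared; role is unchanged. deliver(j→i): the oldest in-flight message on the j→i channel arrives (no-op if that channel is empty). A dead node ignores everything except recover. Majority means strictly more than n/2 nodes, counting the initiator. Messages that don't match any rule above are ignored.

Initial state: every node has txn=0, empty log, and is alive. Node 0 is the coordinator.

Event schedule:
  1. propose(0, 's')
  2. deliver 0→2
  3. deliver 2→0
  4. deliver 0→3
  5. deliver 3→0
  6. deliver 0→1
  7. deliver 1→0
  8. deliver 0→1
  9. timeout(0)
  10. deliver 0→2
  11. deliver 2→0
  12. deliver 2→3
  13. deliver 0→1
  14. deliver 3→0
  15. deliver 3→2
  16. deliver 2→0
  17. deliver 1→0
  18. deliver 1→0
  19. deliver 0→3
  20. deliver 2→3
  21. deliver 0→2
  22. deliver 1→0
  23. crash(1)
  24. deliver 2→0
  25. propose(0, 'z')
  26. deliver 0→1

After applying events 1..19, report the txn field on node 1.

2

1. propose(0,'s'):  <0:coor t1 ->
2. deliver 0→2:  <2:part t1 ->
3. deliver 2→0:  nop
4. deliver 0→3:  <3:part t1 ->
5. deliver 3→0:  nop
6. deliver 0→1:  <1:part t1 ->
7. deliver 1→0:  <0:coor t1 s>
8. deliver 0→1:  <1:part t1 s>
9. timeout(0):  <0:coor t2 s>
10. deliver 0→2:  <2:part t1 s>
11. deliver 2→0:  nop
12. deliver 2→3:  nop
13. deliver 0→1:  <1:part t2 s>
14. deliver 3→0:  nop
15. deliver 3→2:  nop
16. deliver 2→0:  nop
17. deliver 1→0:  nop
18. deliver 1→0:  nop
19. deliver 0→3:  <3:part t1 s>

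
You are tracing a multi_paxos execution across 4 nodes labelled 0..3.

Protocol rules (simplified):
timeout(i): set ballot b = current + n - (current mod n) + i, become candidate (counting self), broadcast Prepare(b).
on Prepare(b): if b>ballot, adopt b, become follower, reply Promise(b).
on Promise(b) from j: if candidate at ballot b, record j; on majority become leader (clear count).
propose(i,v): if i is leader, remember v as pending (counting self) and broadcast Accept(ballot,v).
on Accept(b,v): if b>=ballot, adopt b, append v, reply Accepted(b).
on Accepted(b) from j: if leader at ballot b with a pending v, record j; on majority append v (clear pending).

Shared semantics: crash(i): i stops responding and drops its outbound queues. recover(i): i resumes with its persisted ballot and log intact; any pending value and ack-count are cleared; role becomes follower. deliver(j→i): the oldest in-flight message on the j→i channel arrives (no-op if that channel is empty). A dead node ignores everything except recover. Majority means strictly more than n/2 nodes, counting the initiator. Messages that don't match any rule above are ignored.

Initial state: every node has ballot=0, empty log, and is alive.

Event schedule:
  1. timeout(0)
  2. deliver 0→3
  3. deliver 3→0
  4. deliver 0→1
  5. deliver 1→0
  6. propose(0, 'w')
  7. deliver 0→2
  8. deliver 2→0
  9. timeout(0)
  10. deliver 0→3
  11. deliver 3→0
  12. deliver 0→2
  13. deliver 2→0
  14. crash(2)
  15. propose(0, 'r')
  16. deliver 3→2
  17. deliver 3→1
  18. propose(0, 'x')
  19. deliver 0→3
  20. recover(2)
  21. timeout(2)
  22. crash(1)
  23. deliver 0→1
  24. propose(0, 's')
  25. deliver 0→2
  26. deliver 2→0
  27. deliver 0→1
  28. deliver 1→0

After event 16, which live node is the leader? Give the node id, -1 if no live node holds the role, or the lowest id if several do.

-1

after 1 — timeout(0): n0:cand/b4/[-]
after 2 — deliver 0→3: n3:foll/b4/[-]
after 3 — deliver 3→0: ·
after 4 — deliver 0→1: n1:foll/b4/[-]
after 5 — deliver 1→0: n0:lead/b4/[-]
after 6 — propose(0,'w'): ·
after 7 — deliver 0→2: n2:foll/b4/[-]
after 8 — deliver 2→0: ·
after 9 — timeout(0): n0:cand/b8/[-]
after 10 — deliver 0→3: n3:foll/b4/[w]
after 11 — deliver 3→0: ·
after 12 — deliver 0→2: n2:foll/b4/[w]
after 13 — deliver 2→0: ·
after 14 — crash(2): n2:✗foll/b4/[w]
after 15 — propose(0,'r'): ·
after 16 — deliver 3→2: ·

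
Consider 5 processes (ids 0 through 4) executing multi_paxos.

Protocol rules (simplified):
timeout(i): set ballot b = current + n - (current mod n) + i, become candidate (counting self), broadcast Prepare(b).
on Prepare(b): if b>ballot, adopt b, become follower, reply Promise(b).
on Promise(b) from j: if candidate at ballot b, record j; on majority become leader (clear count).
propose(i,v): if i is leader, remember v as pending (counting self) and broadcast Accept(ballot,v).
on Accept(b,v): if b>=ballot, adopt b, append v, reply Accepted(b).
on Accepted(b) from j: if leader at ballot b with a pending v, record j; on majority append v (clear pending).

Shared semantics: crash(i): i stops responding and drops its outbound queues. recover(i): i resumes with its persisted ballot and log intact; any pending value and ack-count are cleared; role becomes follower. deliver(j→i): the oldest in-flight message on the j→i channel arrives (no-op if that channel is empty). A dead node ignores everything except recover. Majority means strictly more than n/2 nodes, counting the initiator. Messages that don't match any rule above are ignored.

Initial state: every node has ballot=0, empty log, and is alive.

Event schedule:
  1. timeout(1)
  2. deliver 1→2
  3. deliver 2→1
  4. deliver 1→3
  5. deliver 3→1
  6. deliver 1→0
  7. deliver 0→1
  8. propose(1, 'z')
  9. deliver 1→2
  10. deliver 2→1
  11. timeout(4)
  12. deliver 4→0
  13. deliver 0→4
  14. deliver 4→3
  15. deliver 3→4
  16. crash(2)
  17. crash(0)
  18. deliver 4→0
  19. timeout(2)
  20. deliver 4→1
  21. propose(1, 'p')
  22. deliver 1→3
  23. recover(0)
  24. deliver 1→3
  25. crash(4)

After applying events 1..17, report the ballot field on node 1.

step 1 timeout(1): 1={cand,b=6,log=-}
step 2 deliver 1→2: 2={foll,b=6,log=-}
step 3 deliver 2→1: —
step 4 deliver 1→3: 3={foll,b=6,log=-}
step 5 deliver 3→1: 1={lead,b=6,log=-}
step 6 deliver 1→0: 0={foll,b=6,log=-}
step 7 deliver 0→1: —
step 8 propose(1,'z'): —
step 9 deliver 1→2: 2={foll,b=6,log=z}
step 10 deliver 2→1: —
step 11 timeout(4): 4={cand,b=9,log=-}
step 12 deliver 4→0: 0={foll,b=9,log=-}
step 13 deliver 0→4: —
step 14 deliver 4→3: 3={foll,b=9,log=-}
step 15 deliver 3→4: 4={lead,b=9,log=-}
step 16 crash(2): 2={✗foll,b=6,log=z}
step 17 crash(0): 0={✗foll,b=9,log=-}

6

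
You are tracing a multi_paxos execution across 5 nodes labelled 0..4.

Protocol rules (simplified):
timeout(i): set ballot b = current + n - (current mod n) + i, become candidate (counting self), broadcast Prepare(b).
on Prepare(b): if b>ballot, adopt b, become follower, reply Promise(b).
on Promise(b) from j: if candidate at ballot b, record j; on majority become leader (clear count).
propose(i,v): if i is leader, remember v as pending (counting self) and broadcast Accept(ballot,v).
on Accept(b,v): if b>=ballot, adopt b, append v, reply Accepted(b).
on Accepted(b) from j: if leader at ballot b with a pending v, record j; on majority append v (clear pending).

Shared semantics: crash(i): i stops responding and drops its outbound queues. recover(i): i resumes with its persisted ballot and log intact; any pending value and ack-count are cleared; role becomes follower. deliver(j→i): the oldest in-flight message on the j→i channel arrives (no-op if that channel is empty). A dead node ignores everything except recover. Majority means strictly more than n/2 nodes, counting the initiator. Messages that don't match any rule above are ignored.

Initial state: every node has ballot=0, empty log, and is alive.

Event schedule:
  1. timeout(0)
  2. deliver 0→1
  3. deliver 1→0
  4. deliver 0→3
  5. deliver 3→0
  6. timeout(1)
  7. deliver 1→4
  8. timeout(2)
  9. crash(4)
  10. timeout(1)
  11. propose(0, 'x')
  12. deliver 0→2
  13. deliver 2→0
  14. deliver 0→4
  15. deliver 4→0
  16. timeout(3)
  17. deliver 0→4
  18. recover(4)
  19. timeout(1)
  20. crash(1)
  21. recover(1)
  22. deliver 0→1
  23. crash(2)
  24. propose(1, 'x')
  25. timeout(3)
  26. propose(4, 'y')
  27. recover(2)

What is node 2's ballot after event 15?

e1 timeout(0): 0[cand,b=5,-]
e2 deliver 0→1: 1[foll,b=5,-]
e3 deliver 1→0: ·
e4 deliver 0→3: 3[foll,b=5,-]
e5 deliver 3→0: 0[lead,b=5,-]
e6 timeout(1): 1[cand,b=11,-]
e7 deliver 1→4: 4[foll,b=11,-]
e8 timeout(2): 2[cand,b=7,-]
e9 crash(4): 4[✗foll,b=11,-]
e10 timeout(1): 1[cand,b=16,-]
e11 propose(0,'x'): ·
e12 deliver 0→2: ·
e13 deliver 2→0: 0[foll,b=7,-]
e14 deliver 0→4: ·
e15 deliver 4→0: ·

7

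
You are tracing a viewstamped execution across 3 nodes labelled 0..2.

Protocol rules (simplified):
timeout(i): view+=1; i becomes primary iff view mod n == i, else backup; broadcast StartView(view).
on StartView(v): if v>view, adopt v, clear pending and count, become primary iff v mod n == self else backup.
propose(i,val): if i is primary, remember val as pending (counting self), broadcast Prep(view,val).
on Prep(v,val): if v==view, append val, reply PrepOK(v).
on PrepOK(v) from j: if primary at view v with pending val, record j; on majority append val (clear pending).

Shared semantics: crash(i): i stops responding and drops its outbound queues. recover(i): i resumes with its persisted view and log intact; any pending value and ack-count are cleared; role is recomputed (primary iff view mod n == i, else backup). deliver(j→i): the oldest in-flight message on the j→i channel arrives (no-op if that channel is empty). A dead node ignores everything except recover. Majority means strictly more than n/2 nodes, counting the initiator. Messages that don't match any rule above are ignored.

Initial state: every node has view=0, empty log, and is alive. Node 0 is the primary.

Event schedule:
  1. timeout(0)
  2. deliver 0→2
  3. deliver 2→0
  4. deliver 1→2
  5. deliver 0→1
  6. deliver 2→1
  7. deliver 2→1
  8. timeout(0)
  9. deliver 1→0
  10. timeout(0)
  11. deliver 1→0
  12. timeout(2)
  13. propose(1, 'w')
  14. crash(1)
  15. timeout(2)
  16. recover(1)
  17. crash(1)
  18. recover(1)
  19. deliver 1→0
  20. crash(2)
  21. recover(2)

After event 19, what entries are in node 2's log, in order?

e1 timeout(0): 0[back,v=1,-]
e2 deliver 0→2: 2[back,v=1,-]
e3 deliver 2→0: ·
e4 deliver 1→2: ·
e5 deliver 0→1: 1[prim,v=1,-]
e6 deliver 2→1: ·
e7 deliver 2→1: ·
e8 timeout(0): 0[back,v=2,-]
e9 deliver 1→0: ·
e10 timeout(0): 0[prim,v=3,-]
e11 deliver 1→0: ·
e12 timeout(2): 2[prim,v=2,-]
e13 propose(1,'w'): ·
e14 crash(1): 1[✗prim,v=1,-]
e15 timeout(2): 2[back,v=3,-]
e16 recover(1): 1[prim,v=1,-]
e17 crash(1): 1[✗prim,v=1,-]
e18 recover(1): 1[prim,v=1,-]
e19 deliver 1→0: ·

empty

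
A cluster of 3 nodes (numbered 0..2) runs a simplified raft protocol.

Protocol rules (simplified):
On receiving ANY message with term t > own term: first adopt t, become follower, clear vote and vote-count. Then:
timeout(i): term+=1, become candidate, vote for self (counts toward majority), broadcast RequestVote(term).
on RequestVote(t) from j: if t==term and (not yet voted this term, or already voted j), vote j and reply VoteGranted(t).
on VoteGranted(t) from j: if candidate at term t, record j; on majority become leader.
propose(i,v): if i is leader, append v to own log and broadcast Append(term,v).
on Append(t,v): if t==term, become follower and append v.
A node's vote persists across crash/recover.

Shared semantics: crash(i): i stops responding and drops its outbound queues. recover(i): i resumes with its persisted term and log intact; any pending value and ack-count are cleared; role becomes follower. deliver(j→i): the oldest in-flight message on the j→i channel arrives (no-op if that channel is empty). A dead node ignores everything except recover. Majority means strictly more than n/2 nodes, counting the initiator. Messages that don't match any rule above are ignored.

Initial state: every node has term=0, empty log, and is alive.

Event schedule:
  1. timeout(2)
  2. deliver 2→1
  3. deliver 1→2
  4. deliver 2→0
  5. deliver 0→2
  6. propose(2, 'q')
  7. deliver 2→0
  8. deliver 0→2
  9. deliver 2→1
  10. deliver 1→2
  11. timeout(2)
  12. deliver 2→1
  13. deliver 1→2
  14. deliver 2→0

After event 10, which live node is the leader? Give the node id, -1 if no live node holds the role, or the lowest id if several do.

2

1. timeout(2):  <2:cand t1 ->
2. deliver 2→1:  <1:foll t1 ->
3. deliver 1→2:  <2:lead t1 ->
4. deliver 2→0:  <0:foll t1 ->
5. deliver 0→2:  nop
6. propose(2,'q'):  <2:lead t1 q>
7. deliver 2→0:  <0:foll t1 q>
8. deliver 0→2:  nop
9. deliver 2→1:  <1:foll t1 q>
10. deliver 1→2:  nop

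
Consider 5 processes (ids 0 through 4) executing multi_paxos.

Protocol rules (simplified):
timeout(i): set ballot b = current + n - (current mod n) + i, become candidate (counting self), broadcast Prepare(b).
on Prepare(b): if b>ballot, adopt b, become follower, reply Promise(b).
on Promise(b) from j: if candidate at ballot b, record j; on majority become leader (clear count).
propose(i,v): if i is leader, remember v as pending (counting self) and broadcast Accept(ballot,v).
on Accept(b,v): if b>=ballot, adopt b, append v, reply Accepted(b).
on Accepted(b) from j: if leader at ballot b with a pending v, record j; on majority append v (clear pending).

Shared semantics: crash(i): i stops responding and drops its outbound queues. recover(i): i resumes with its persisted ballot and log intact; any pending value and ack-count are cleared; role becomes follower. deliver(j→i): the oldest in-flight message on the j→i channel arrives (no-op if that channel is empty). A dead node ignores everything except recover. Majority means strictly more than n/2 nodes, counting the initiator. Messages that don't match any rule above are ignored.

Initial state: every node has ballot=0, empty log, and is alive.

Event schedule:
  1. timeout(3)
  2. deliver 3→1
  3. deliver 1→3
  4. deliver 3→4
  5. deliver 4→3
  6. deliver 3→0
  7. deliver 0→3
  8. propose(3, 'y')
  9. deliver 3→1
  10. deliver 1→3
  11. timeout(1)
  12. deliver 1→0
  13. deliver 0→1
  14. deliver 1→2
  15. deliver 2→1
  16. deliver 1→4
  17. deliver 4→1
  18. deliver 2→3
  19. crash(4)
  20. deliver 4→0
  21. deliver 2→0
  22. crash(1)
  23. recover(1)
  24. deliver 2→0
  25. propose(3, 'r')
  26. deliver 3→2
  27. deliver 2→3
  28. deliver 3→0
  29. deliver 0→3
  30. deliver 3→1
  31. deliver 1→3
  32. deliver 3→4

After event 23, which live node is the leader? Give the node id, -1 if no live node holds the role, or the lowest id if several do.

step 1 timeout(3): 3={cand,b=8,log=-}
step 2 deliver 3→1: 1={foll,b=8,log=-}
step 3 deliver 1→3: —
step 4 deliver 3→4: 4={foll,b=8,log=-}
step 5 deliver 4→3: 3={lead,b=8,log=-}
step 6 deliver 3→0: 0={foll,b=8,log=-}
step 7 deliver 0→3: —
step 8 propose(3,'y'): —
step 9 deliver 3→1: 1={foll,b=8,log=y}
step 10 deliver 1→3: —
step 11 timeout(1): 1={cand,b=11,log=y}
step 12 deliver 1→0: 0={foll,b=11,log=-}
step 13 deliver 0→1: —
step 14 deliver 1→2: 2={foll,b=11,log=-}
step 15 deliver 2→1: 1={lead,b=11,log=y}
step 16 deliver 1→4: 4={foll,b=11,log=-}
step 17 deliver 4→1: —
step 18 deliver 2→3: —
step 19 crash(4): 4={✗foll,b=11,log=-}
step 20 deliver 4→0: —
step 21 deliver 2→0: —
step 22 crash(1): 1={✗lead,b=11,log=y}
step 23 recover(1): 1={foll,b=11,log=y}

3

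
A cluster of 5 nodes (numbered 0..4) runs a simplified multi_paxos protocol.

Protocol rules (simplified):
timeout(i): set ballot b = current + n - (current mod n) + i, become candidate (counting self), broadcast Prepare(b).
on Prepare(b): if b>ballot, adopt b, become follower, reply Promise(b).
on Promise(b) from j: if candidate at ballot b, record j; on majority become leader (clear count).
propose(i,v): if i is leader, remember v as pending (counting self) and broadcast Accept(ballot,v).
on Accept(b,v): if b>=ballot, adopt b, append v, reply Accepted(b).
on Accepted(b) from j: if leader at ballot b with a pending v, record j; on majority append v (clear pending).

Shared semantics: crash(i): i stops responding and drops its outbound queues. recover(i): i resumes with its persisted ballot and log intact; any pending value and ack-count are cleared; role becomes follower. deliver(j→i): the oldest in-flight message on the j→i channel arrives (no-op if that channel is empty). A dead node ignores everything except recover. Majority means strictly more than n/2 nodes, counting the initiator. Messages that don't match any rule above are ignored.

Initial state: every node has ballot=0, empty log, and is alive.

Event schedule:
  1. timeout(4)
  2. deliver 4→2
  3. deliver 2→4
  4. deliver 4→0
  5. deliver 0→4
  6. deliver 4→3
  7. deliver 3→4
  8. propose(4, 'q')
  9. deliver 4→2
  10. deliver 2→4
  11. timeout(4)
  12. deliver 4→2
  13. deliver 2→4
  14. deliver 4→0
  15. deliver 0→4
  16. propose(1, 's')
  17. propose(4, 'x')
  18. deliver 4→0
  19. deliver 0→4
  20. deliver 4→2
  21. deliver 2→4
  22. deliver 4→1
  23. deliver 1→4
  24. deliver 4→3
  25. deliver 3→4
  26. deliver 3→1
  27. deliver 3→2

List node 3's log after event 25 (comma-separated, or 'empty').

q

step 1 timeout(4): 4={cand,b=9,log=-}
step 2 deliver 4→2: 2={foll,b=9,log=-}
step 3 deliver 2→4: —
step 4 deliver 4→0: 0={foll,b=9,log=-}
step 5 deliver 0→4: 4={lead,b=9,log=-}
step 6 deliver 4→3: 3={foll,b=9,log=-}
step 7 deliver 3→4: —
step 8 propose(4,'q'): —
step 9 deliver 4→2: 2={foll,b=9,log=q}
step 10 deliver 2→4: —
step 11 timeout(4): 4={cand,b=14,log=-}
step 12 deliver 4→2: 2={foll,b=14,log=q}
step 13 deliver 2→4: —
step 14 deliver 4→0: 0={foll,b=9,log=q}
step 15 deliver 0→4: —
step 16 propose(1,'s'): —
step 17 propose(4,'x'): —
step 18 deliver 4→0: 0={foll,b=14,log=q}
step 19 deliver 0→4: 4={lead,b=14,log=-}
step 20 deliver 4→2: —
step 21 deliver 2→4: —
step 22 deliver 4→1: 1={foll,b=9,log=-}
step 23 deliver 1→4: —
step 24 deliver 4→3: 3={foll,b=9,log=q}
step 25 deliver 3→4: —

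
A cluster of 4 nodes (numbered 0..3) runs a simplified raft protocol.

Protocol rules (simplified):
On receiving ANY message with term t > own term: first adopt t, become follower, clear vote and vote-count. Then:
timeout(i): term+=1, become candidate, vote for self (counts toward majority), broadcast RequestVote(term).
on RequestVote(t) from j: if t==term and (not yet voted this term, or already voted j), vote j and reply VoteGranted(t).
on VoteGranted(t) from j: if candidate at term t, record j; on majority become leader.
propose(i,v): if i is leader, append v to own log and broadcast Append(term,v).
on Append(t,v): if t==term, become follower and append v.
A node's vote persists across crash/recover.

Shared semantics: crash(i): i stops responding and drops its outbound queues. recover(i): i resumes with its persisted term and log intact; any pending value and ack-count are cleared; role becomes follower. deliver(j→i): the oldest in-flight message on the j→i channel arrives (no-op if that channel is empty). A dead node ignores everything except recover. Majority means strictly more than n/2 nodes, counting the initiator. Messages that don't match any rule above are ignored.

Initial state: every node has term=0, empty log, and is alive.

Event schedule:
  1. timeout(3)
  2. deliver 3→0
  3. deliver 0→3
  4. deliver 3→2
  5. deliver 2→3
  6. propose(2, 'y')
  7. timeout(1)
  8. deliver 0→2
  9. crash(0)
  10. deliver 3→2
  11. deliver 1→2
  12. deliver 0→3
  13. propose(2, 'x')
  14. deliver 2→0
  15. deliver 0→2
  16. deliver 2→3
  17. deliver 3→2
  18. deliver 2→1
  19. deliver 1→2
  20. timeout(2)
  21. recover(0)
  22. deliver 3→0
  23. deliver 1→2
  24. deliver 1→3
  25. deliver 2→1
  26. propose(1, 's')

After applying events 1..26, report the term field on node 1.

2

step 1 timeout(3): 3={cand,t=1,log=-}
step 2 deliver 3→0: 0={foll,t=1,log=-}
step 3 deliver 0→3: —
step 4 deliver 3→2: 2={foll,t=1,log=-}
step 5 deliver 2→3: 3={lead,t=1,log=-}
step 6 propose(2,'y'): —
step 7 timeout(1): 1={cand,t=1,log=-}
step 8 deliver 0→2: —
step 9 crash(0): 0={✗foll,t=1,log=-}
step 10 deliver 3→2: —
step 11 deliver 1→2: —
step 12 deliver 0→3: —
step 13 propose(2,'x'): —
step 14 deliver 2→0: —
step 15 deliver 0→2: —
step 16 deliver 2→3: —
step 17 deliver 3→2: —
step 18 deliver 2→1: —
step 19 deliver 1→2: —
step 20 timeout(2): 2={cand,t=2,log=-}
step 21 recover(0): 0={foll,t=1,log=-}
step 22 deliver 3→0: —
step 23 deliver 1→2: —
step 24 deliver 1→3: —
step 25 deliver 2→1: 1={foll,t=2,log=-}
step 26 propose(1,'s'): —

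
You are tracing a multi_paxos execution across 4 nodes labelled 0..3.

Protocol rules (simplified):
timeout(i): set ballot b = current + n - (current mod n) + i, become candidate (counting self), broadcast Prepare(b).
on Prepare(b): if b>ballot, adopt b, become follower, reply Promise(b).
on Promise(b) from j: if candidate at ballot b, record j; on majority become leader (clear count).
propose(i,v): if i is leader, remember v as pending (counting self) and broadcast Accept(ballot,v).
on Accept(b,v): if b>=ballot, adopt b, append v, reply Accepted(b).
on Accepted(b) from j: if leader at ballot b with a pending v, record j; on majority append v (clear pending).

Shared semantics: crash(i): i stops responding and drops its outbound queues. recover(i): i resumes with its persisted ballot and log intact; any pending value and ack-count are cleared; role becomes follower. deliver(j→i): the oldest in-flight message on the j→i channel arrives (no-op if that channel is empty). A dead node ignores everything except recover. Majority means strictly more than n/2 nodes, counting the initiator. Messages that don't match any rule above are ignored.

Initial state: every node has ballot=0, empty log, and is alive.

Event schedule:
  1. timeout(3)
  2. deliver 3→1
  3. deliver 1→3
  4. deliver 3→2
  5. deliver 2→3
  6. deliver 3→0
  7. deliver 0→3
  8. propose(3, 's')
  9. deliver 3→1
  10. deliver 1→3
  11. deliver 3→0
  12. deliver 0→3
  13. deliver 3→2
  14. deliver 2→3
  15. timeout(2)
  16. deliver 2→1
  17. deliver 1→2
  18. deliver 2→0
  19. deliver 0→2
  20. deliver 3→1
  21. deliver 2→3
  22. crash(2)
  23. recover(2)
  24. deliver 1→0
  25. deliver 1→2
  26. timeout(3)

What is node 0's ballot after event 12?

after 1 — timeout(3): n3:cand/b7/[-]
after 2 — deliver 3→1: n1:foll/b7/[-]
after 3 — deliver 1→3: ·
after 4 — deliver 3→2: n2:foll/b7/[-]
after 5 — deliver 2→3: n3:lead/b7/[-]
after 6 — deliver 3→0: n0:foll/b7/[-]
after 7 — deliver 0→3: ·
after 8 — propose(3,'s'): ·
after 9 — deliver 3→1: n1:foll/b7/[s]
after 10 — deliver 1→3: ·
after 11 — deliver 3→0: n0:foll/b7/[s]
after 12 — deliver 0→3: n3:lead/b7/[s]

7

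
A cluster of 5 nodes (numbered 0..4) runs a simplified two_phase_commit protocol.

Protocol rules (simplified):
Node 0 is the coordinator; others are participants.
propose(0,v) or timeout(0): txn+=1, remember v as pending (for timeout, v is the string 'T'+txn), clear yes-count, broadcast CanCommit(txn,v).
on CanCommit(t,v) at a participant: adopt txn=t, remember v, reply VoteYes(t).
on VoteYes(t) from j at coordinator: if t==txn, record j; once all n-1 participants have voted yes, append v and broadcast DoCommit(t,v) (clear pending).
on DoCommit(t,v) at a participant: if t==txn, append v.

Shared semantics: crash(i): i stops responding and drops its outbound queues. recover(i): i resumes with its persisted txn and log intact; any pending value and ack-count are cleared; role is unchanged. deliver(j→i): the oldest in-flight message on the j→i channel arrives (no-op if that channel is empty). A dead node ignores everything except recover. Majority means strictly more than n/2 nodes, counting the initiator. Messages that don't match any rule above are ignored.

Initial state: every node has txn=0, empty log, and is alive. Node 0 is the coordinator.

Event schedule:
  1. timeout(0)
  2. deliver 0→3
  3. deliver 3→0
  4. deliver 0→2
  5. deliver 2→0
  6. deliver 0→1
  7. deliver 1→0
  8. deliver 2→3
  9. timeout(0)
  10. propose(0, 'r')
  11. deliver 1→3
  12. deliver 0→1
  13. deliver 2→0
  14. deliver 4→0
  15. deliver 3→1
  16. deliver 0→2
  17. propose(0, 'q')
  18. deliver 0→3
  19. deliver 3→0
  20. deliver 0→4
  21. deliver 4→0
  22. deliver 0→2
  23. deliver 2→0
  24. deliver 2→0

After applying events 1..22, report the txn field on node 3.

2

step 1 timeout(0): 0={coor,t=1,log=-}
step 2 deliver 0→3: 3={part,t=1,log=-}
step 3 deliver 3→0: —
step 4 deliver 0→2: 2={part,t=1,log=-}
step 5 deliver 2→0: —
step 6 deliver 0→1: 1={part,t=1,log=-}
step 7 deliver 1→0: —
step 8 deliver 2→3: —
step 9 timeout(0): 0={coor,t=2,log=-}
step 10 propose(0,'r'): 0={coor,t=3,log=-}
step 11 deliver 1→3: —
step 12 deliver 0→1: 1={part,t=2,log=-}
step 13 deliver 2→0: —
step 14 deliver 4→0: —
step 15 deliver 3→1: —
step 16 deliver 0→2: 2={part,t=2,log=-}
step 17 propose(0,'q'): 0={coor,t=4,log=-}
step 18 deliver 0→3: 3={part,t=2,log=-}
step 19 deliver 3→0: —
step 20 deliver 0→4: 4={part,t=1,log=-}
step 21 deliver 4→0: —
step 22 deliver 0→2: 2={part,t=3,log=-}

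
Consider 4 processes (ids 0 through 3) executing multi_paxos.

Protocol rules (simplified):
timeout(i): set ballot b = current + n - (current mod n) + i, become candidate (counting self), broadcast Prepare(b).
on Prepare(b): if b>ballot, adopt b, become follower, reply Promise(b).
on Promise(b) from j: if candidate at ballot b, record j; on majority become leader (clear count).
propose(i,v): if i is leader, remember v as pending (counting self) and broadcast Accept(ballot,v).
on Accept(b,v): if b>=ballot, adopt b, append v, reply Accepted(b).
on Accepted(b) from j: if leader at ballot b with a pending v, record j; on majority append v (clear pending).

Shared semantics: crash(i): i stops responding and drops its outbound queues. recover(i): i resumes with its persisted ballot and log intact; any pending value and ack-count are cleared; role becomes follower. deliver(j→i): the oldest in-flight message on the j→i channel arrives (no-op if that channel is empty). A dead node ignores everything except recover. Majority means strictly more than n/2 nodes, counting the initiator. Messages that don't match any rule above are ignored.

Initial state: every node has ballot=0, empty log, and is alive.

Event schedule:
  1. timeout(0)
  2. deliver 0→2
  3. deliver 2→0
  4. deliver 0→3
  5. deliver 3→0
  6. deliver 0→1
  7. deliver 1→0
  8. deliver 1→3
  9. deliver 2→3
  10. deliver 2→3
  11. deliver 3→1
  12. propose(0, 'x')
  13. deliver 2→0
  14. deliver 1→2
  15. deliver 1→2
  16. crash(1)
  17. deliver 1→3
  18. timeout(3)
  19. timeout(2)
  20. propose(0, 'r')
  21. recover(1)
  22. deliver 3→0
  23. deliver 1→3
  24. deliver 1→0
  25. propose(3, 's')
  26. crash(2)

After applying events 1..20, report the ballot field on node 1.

e1 timeout(0): 0[cand,b=4,-]
e2 deliver 0→2: 2[foll,b=4,-]
e3 deliver 2→0: ·
e4 deliver 0→3: 3[foll,b=4,-]
e5 deliver 3→0: 0[lead,b=4,-]
e6 deliver 0→1: 1[foll,b=4,-]
e7 deliver 1→0: ·
e8 deliver 1→3: ·
e9 deliver 2→3: ·
e10 deliver 2→3: ·
e11 deliver 3→1: ·
e12 propose(0,'x'): ·
e13 deliver 2→0: ·
e14 deliver 1→2: ·
e15 deliver 1→2: ·
e16 crash(1): 1[✗foll,b=4,-]
e17 deliver 1→3: ·
e18 timeout(3): 3[cand,b=11,-]
e19 timeout(2): 2[cand,b=10,-]
e20 propose(0,'r'): ·

4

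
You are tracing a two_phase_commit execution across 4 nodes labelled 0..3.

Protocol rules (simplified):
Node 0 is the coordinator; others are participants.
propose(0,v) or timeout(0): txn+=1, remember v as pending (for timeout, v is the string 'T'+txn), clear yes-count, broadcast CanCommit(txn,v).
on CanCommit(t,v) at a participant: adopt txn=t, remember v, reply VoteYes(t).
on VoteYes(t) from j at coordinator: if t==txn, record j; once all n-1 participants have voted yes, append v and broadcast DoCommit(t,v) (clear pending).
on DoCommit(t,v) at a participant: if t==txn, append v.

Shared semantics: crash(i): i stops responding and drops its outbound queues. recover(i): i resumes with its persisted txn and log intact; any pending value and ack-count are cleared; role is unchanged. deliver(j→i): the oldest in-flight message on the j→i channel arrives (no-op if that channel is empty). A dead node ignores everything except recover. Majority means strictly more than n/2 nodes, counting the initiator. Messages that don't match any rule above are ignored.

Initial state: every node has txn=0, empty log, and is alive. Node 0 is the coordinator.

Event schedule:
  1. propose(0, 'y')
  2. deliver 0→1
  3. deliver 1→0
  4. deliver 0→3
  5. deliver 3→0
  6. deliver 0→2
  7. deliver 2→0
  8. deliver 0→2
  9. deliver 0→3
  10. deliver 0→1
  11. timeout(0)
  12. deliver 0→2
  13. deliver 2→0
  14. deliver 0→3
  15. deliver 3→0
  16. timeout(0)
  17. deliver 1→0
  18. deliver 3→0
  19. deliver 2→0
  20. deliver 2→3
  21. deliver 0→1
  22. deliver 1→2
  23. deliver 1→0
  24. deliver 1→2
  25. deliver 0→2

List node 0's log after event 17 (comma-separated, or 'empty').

after 1 — propose(0,'y'): n0:coor/t1/[-]
after 2 — deliver 0→1: n1:part/t1/[-]
after 3 — deliver 1→0: ·
after 4 — deliver 0→3: n3:part/t1/[-]
after 5 — deliver 3→0: ·
after 6 — deliver 0→2: n2:part/t1/[-]
after 7 — deliver 2→0: n0:coor/t1/[y]
after 8 — deliver 0→2: n2:part/t1/[y]
after 9 — deliver 0→3: n3:part/t1/[y]
after 10 — deliver 0→1: n1:part/t1/[y]
after 11 — timeout(0): n0:coor/t2/[y]
after 12 — deliver 0→2: n2:part/t2/[y]
after 13 — deliver 2→0: ·
after 14 — deliver 0→3: n3:part/t2/[y]
after 15 — deliver 3→0: ·
after 16 — timeout(0): n0:coor/t3/[y]
after 17 — deliver 1→0: ·

y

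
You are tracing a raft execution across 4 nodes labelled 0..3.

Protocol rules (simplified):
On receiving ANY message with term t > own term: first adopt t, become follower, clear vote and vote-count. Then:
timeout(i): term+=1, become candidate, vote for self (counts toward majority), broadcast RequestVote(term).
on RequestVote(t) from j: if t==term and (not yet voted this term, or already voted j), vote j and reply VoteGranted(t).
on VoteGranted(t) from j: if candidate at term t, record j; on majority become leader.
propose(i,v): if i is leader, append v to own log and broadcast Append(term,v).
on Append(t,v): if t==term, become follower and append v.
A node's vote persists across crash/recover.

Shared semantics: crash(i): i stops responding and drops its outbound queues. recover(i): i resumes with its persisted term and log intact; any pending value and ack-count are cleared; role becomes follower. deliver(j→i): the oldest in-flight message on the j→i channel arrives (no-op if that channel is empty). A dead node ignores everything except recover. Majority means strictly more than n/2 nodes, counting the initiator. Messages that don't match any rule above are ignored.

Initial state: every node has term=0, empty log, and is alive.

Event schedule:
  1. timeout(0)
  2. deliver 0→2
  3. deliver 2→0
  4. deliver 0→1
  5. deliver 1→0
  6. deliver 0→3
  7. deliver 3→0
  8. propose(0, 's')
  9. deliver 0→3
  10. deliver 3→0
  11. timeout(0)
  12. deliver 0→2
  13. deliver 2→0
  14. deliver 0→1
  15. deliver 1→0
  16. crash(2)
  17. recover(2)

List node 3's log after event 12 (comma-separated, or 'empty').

s

[1] timeout(0) → N0(cand t1 [-])
[2] deliver 0→2 → N2(foll t1 [-])
[3] deliver 2→0 → ∅
[4] deliver 0→1 → N1(foll t1 [-])
[5] deliver 1→0 → N0(lead t1 [-])
[6] deliver 0→3 → N3(foll t1 [-])
[7] deliver 3→0 → ∅
[8] propose(0,'s') → N0(lead t1 [s])
[9] deliver 0→3 → N3(foll t1 [s])
[10] deliver 3→0 → ∅
[11] timeout(0) → N0(cand t2 [s])
[12] deliver 0→2 → N2(foll t1 [s])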